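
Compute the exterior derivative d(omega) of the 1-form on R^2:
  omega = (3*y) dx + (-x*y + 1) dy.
d(omega) = (-y - 3) dx ∧ dy

For a 1-form omega = sum_i f_i dx_i, the exterior derivative is
  d(omega) = sum_{i < j} (∂f_j/∂x_i - ∂f_i/∂x_j) dx_i ∧ dx_j.
  coefficient of dx ∧ dy: ∂f_2/∂x - ∂f_1/∂y = ∂(-x*y + 1)/∂x - ∂(3*y)/∂y = -y - 3
Assembling: d(omega) = (-y - 3) dx ∧ dy.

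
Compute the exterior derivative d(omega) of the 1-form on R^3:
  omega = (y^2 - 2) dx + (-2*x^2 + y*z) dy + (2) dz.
d(omega) = (-4*x - 2*y) dx ∧ dy + (-y) dy ∧ dz

For a 1-form omega = sum_i f_i dx_i, the exterior derivative is
  d(omega) = sum_{i < j} (∂f_j/∂x_i - ∂f_i/∂x_j) dx_i ∧ dx_j.
  coefficient of dx ∧ dy: ∂f_2/∂x - ∂f_1/∂y = ∂(-2*x^2 + y*z)/∂x - ∂(y^2 - 2)/∂y = -4*x - 2*y
  coefficient of dy ∧ dz: ∂f_3/∂y - ∂f_2/∂z = ∂(2)/∂y - ∂(-2*x^2 + y*z)/∂z = -y
Assembling: d(omega) = (-4*x - 2*y) dx ∧ dy + (-y) dy ∧ dz.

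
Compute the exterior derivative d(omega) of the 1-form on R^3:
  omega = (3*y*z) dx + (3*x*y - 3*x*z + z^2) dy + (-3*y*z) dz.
d(omega) = (3*y - 6*z) dx ∧ dy + (-3*y) dx ∧ dz + (3*x - 5*z) dy ∧ dz

For a 1-form omega = sum_i f_i dx_i, the exterior derivative is
  d(omega) = sum_{i < j} (∂f_j/∂x_i - ∂f_i/∂x_j) dx_i ∧ dx_j.
  coefficient of dx ∧ dy: ∂f_2/∂x - ∂f_1/∂y = ∂(3*x*y - 3*x*z + z^2)/∂x - ∂(3*y*z)/∂y = 3*y - 6*z
  coefficient of dx ∧ dz: ∂f_3/∂x - ∂f_1/∂z = ∂(-3*y*z)/∂x - ∂(3*y*z)/∂z = -3*y
  coefficient of dy ∧ dz: ∂f_3/∂y - ∂f_2/∂z = ∂(-3*y*z)/∂y - ∂(3*x*y - 3*x*z + z^2)/∂z = 3*x - 5*z
Assembling: d(omega) = (3*y - 6*z) dx ∧ dy + (-3*y) dx ∧ dz + (3*x - 5*z) dy ∧ dz.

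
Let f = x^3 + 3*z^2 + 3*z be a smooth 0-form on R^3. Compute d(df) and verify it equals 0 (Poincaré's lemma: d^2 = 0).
d(df) = 0

Step 1: df = sum_i (∂f/∂x_i) dx_i = (3*x^2) dx + (0) dy + (6*z + 3) dz.
Step 2: Apply d again. Using the 1-form formula, the coefficient of dx ∧ dy in d(df) is ∂^2 f/∂x ∂y - ∂^2 f/∂y ∂x = (0) - (0) = 0 (equality of mixed partials for smooth f).
Similarly for dx ∧ dz and dy ∧ dz — all coefficients vanish. So d(df) = 0.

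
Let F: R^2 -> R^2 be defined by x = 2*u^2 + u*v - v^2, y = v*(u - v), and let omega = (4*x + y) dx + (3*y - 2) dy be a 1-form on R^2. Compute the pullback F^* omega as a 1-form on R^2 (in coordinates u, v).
F^* omega = (32*u^3 + 28*u^2*v - 12*u*v^2 - 8*v^3 - 2*v) du + (8*u^3 - 8*u^2*v - 24*u*v^2 - 2*u + 16*v^3 + 4*v) dv

Using F^*(f dg) = (f ∘ F) d(g ∘ F), substitute each coordinate x_i by F_i(u, v) in f_i, and replace dx_i by d F_i = (∂F_i/∂u) du + (∂F_i/∂v) dv.
  For the x component: f_1(F) = 8*u^2 + 5*u*v - 5*v^2; d F_1 = (4*u + v) du + (u - 2*v) dv
  For the y component: f_2(F) = 3*u*v - 3*v^2 - 2; d F_2 = (v) du + (u - 2*v) dv
Combining and collecting du, dv coefficients:
  coeff of du: 32*u^3 + 28*u^2*v - 12*u*v^2 - 8*v^3 - 2*v
  coeff of dv: 8*u^3 - 8*u^2*v - 24*u*v^2 - 2*u + 16*v^3 + 4*v
F^* omega = (32*u^3 + 28*u^2*v - 12*u*v^2 - 8*v^3 - 2*v) du + (8*u^3 - 8*u^2*v - 24*u*v^2 - 2*u + 16*v^3 + 4*v) dv.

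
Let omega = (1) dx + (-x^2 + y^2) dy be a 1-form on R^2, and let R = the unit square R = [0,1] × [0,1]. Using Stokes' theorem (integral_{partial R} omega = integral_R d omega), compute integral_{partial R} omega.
integral_(partial R) omega = -1

Stokes: integral_partial_R omega = integral_R d omega with d omega = (∂Q/∂x - ∂P/∂y) dx ∧ dy.
  ∂Q/∂x = -2*x
  ∂P/∂y = 0
  integrand = ∂Q/∂x - ∂P/∂y = -2*x.
Integrating over R: integral_0^1 integral_0^1 (-2*x) dx dy = -1.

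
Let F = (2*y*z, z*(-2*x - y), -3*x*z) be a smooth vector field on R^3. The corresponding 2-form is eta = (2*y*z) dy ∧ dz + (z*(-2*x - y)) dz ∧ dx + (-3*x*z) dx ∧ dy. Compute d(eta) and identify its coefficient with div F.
d(eta) = (-3*x - z) dx ∧ dy ∧ dz; div F = -3*x - z

For a 2-form in R^3 of the form above, applying d gives a 3-form with coefficient ∂P/∂x + ∂Q/∂y + ∂R/∂z:
  ∂P/∂x = 0
  ∂Q/∂y = -z
  ∂R/∂z = -3*x
Sum = -3*x - z, which is exactly div F.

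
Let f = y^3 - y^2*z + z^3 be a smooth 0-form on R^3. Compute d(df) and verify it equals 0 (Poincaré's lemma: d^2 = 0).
d(df) = 0

Step 1: df = sum_i (∂f/∂x_i) dx_i = (0) dx + (y*(3*y - 2*z)) dy + (-y^2 + 3*z^2) dz.
Step 2: Apply d again. Using the 1-form formula, the coefficient of dx ∧ dy in d(df) is ∂^2 f/∂x ∂y - ∂^2 f/∂y ∂x = (0) - (0) = 0 (equality of mixed partials for smooth f).
Similarly for dx ∧ dz and dy ∧ dz — all coefficients vanish. So d(df) = 0.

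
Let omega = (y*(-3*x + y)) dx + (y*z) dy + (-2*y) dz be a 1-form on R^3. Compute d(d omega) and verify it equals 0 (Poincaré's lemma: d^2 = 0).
d(d omega) = 0

Step 1: d omega = sum_{i<j} (∂f_j/∂x_i - ∂f_i/∂x_j) dx_i ∧ dx_j:
  coeff of dx ∧ dy: 3*x - 2*y
  coeff of dx ∧ dz: 0
  coeff of dy ∧ dz: -y - 2
Step 2: Apply d again to each 2-form coefficient. The only possible 3-form in R^3 is dx ∧ dy ∧ dz, with coefficient
  ∂(coeff of dy∧dz)/∂x - ∂(coeff of dx∧dz)/∂y + ∂(coeff of dx∧dy)/∂z
  = ∂/∂x (-y - 2) - ∂/∂y (0) + ∂/∂z (3*x - 2*y).
Each of these terms simplifies to sums of mixed partials that cancel in pairs. The result is 0 (by equality of mixed partials for smooth functions — Schwarz / Clairaut).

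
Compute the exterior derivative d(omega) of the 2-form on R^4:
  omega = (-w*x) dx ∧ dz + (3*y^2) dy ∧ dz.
d(omega) = (-x) dx ∧ dz ∧ dw

For a 2-form omega = sum_{i<j} g_{ij} dx_i ∧ dx_j, the exterior derivative is
  d(omega) = sum_{i<j} d(g_{ij}) ∧ dx_i ∧ dx_j = sum_{i<j, k} (∂g_{ij}/∂x_k) dx_k ∧ dx_i ∧ dx_j.
Expand each term, using dx_k ∧ dx_i ∧ dx_j = sgn(permutation) dx_{(a)} ∧ dx_{(b)} ∧ dx_{(c)} with (a < b < c) sorted:
  d(-w*x) includes (∂/∂w)(-w*x) dw = (-x) dw, which multiplied by dx ∧ dz gives (-x) dx ∧ dz ∧ dw
Collecting like 3-forms: d(omega) = (-x) dx ∧ dz ∧ dw.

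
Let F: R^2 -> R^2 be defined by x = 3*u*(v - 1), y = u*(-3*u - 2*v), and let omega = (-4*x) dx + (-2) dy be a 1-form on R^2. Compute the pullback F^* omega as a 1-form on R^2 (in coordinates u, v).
F^* omega = (-36*u*v^2 + 72*u*v - 24*u + 4*v) du + (4*u*(-9*u*v + 9*u + 1)) dv

Using F^*(f dg) = (f ∘ F) d(g ∘ F), substitute each coordinate x_i by F_i(u, v) in f_i, and replace dx_i by d F_i = (∂F_i/∂u) du + (∂F_i/∂v) dv.
  For the x component: f_1(F) = 12*u*(1 - v); d F_1 = (3*v - 3) du + (3*u) dv
  For the y component: f_2(F) = -2; d F_2 = (-6*u - 2*v) du + (-2*u) dv
Combining and collecting du, dv coefficients:
  coeff of du: -36*u*v^2 + 72*u*v - 24*u + 4*v
  coeff of dv: 4*u*(-9*u*v + 9*u + 1)
F^* omega = (-36*u*v^2 + 72*u*v - 24*u + 4*v) du + (4*u*(-9*u*v + 9*u + 1)) dv.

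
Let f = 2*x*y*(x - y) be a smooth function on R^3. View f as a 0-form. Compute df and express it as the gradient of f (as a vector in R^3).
df = (2*y*(2*x - y)) dx + (2*x*(x - 2*y)) dy + (0) dz; grad f = (2*y*(2*x - y), 2*x*(x - 2*y), 0)

For a 0-form f, d f = (∂f/∂x) dx + (∂f/∂y) dy + (∂f/∂z) dz. The components of the vector representation are exactly the entries of grad f in Cartesian coordinates:
  ∂f/∂x = 2*y*(2*x - y)
  ∂f/∂y = 2*x*(x - 2*y)
  ∂f/∂z = 0.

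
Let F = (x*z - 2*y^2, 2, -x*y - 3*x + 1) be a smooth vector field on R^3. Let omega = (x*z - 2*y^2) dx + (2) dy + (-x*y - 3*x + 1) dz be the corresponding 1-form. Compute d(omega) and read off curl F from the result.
d(omega) = (-x) dy ∧ dz + (x + y + 3) dz ∧ dx + (4*y) dx ∧ dy; curl F = (-x, x + y + 3, 4*y)

d omega = sum_{i<j} (∂f_j/∂x_i - ∂f_i/∂x_j) dx_i ∧ dx_j. Under the identification (dy ∧ dz, dz ∧ dx, dx ∧ dy) ↔ (e_x, e_y, e_z), the coefficients are exactly the components of curl F. Compute:
  ∂R/∂y - ∂Q/∂z = (-x) - (0) = -x
  ∂P/∂z - ∂R/∂x = (x) - (-y - 3) = x + y + 3
  ∂Q/∂x - ∂P/∂y = (0) - (-4*y) = 4*y.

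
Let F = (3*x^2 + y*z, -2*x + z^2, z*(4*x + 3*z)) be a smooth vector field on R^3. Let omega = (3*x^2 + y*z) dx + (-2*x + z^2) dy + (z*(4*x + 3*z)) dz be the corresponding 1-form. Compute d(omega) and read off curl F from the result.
d(omega) = (-2*z) dy ∧ dz + (y - 4*z) dz ∧ dx + (-z - 2) dx ∧ dy; curl F = (-2*z, y - 4*z, -z - 2)

d omega = sum_{i<j} (∂f_j/∂x_i - ∂f_i/∂x_j) dx_i ∧ dx_j. Under the identification (dy ∧ dz, dz ∧ dx, dx ∧ dy) ↔ (e_x, e_y, e_z), the coefficients are exactly the components of curl F. Compute:
  ∂R/∂y - ∂Q/∂z = (0) - (2*z) = -2*z
  ∂P/∂z - ∂R/∂x = (y) - (4*z) = y - 4*z
  ∂Q/∂x - ∂P/∂y = (-2) - (z) = -z - 2.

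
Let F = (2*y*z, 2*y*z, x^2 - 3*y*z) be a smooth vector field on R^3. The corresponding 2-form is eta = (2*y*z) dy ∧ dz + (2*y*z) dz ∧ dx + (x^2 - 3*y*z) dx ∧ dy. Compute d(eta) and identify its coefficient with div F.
d(eta) = (-3*y + 2*z) dx ∧ dy ∧ dz; div F = -3*y + 2*z

For a 2-form in R^3 of the form above, applying d gives a 3-form with coefficient ∂P/∂x + ∂Q/∂y + ∂R/∂z:
  ∂P/∂x = 0
  ∂Q/∂y = 2*z
  ∂R/∂z = -3*y
Sum = -3*y + 2*z, which is exactly div F.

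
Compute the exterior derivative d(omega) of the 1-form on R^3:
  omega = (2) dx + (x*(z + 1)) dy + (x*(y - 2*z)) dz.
d(omega) = (z + 1) dx ∧ dy + (y - 2*z) dx ∧ dz

For a 1-form omega = sum_i f_i dx_i, the exterior derivative is
  d(omega) = sum_{i < j} (∂f_j/∂x_i - ∂f_i/∂x_j) dx_i ∧ dx_j.
  coefficient of dx ∧ dy: ∂f_2/∂x - ∂f_1/∂y = ∂(x*(z + 1))/∂x - ∂(2)/∂y = z + 1
  coefficient of dx ∧ dz: ∂f_3/∂x - ∂f_1/∂z = ∂(x*(y - 2*z))/∂x - ∂(2)/∂z = y - 2*z
Assembling: d(omega) = (z + 1) dx ∧ dy + (y - 2*z) dx ∧ dz.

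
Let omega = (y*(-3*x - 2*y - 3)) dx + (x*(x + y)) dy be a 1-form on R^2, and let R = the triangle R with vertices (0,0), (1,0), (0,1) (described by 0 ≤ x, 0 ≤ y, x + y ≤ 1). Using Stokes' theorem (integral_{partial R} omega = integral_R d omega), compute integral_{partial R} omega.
integral_(partial R) omega = 19/6

Stokes: integral_partial_R omega = integral_R d omega with d omega = (∂Q/∂x - ∂P/∂y) dx ∧ dy.
  ∂Q/∂x = 2*x + y
  ∂P/∂y = -3*x - 4*y - 3
  integrand = ∂Q/∂x - ∂P/∂y = 5*x + 5*y + 3.
Integrating over R: integral_0^1 integral_0^{1-x} (5*x + 5*y + 3) dy dx = 19/6.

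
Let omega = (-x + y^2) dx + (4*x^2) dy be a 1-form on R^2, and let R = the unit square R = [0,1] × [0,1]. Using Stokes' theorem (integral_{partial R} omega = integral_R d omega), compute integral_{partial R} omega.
integral_(partial R) omega = 3

Stokes: integral_partial_R omega = integral_R d omega with d omega = (∂Q/∂x - ∂P/∂y) dx ∧ dy.
  ∂Q/∂x = 8*x
  ∂P/∂y = 2*y
  integrand = ∂Q/∂x - ∂P/∂y = 8*x - 2*y.
Integrating over R: integral_0^1 integral_0^1 (8*x - 2*y) dx dy = 3.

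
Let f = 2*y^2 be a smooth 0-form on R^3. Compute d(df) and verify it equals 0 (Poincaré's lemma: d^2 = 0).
d(df) = 0

Step 1: df = sum_i (∂f/∂x_i) dx_i = (0) dx + (4*y) dy + (0) dz.
Step 2: Apply d again. Using the 1-form formula, the coefficient of dx ∧ dy in d(df) is ∂^2 f/∂x ∂y - ∂^2 f/∂y ∂x = (0) - (0) = 0 (equality of mixed partials for smooth f).
Similarly for dx ∧ dz and dy ∧ dz — all coefficients vanish. So d(df) = 0.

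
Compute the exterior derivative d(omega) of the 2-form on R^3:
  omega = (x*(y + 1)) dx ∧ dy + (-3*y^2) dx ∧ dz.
d(omega) = (6*y) dx ∧ dy ∧ dz

For a 2-form omega = sum_{i<j} g_{ij} dx_i ∧ dx_j, the exterior derivative is
  d(omega) = sum_{i<j} d(g_{ij}) ∧ dx_i ∧ dx_j = sum_{i<j, k} (∂g_{ij}/∂x_k) dx_k ∧ dx_i ∧ dx_j.
Expand each term, using dx_k ∧ dx_i ∧ dx_j = sgn(permutation) dx_{(a)} ∧ dx_{(b)} ∧ dx_{(c)} with (a < b < c) sorted:
  d(-3*y^2) includes (∂/∂y)(-3*y^2) dy = (-6*y) dy, which multiplied by dx ∧ dz gives (6*y) dx ∧ dy ∧ dz
Collecting like 3-forms: d(omega) = (6*y) dx ∧ dy ∧ dz.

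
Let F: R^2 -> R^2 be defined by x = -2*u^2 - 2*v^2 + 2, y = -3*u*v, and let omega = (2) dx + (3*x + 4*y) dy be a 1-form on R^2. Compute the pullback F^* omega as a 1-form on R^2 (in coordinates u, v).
F^* omega = (18*u^2*v + 36*u*v^2 - 8*u + 18*v^3 - 18*v) du + (18*u^3 + 36*u^2*v + 18*u*v^2 - 18*u - 8*v) dv

Using F^*(f dg) = (f ∘ F) d(g ∘ F), substitute each coordinate x_i by F_i(u, v) in f_i, and replace dx_i by d F_i = (∂F_i/∂u) du + (∂F_i/∂v) dv.
  For the x component: f_1(F) = 2; d F_1 = (-4*u) du + (-4*v) dv
  For the y component: f_2(F) = -6*u^2 - 12*u*v - 6*v^2 + 6; d F_2 = (-3*v) du + (-3*u) dv
Combining and collecting du, dv coefficients:
  coeff of du: 18*u^2*v + 36*u*v^2 - 8*u + 18*v^3 - 18*v
  coeff of dv: 18*u^3 + 36*u^2*v + 18*u*v^2 - 18*u - 8*v
F^* omega = (18*u^2*v + 36*u*v^2 - 8*u + 18*v^3 - 18*v) du + (18*u^3 + 36*u^2*v + 18*u*v^2 - 18*u - 8*v) dv.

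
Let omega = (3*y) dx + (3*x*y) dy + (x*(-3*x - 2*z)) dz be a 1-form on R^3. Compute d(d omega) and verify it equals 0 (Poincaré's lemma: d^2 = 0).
d(d omega) = 0

Step 1: d omega = sum_{i<j} (∂f_j/∂x_i - ∂f_i/∂x_j) dx_i ∧ dx_j:
  coeff of dx ∧ dy: 3*y - 3
  coeff of dx ∧ dz: -6*x - 2*z
  coeff of dy ∧ dz: 0
Step 2: Apply d again to each 2-form coefficient. The only possible 3-form in R^3 is dx ∧ dy ∧ dz, with coefficient
  ∂(coeff of dy∧dz)/∂x - ∂(coeff of dx∧dz)/∂y + ∂(coeff of dx∧dy)/∂z
  = ∂/∂x (0) - ∂/∂y (-6*x - 2*z) + ∂/∂z (3*y - 3).
Each of these terms simplifies to sums of mixed partials that cancel in pairs. The result is 0 (by equality of mixed partials for smooth functions — Schwarz / Clairaut).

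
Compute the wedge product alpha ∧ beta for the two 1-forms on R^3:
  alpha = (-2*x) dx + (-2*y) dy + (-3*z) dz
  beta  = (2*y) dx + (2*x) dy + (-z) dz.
alpha ∧ beta = (-4*x^2 + 4*y^2) dx ∧ dy + (2*z*(x + 3*y)) dx ∧ dz + (2*z*(3*x + y)) dy ∧ dz

Distribute the wedge, using dx_i ∧ dx_j = -dx_j ∧ dx_i and dx_i ∧ dx_i = 0. For each pair (i, j) with i < j, the coefficient of dx_i ∧ dx_j in alpha ∧ beta is (alpha_i * beta_j - alpha_j * beta_i). Collecting: alpha ∧ beta = (-4*x^2 + 4*y^2) dx ∧ dy + (2*z*(x + 3*y)) dx ∧ dz + (2*z*(3*x + y)) dy ∧ dz.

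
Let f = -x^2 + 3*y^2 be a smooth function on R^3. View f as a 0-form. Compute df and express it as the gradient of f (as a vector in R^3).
df = (-2*x) dx + (6*y) dy + (0) dz; grad f = (-2*x, 6*y, 0)

For a 0-form f, d f = (∂f/∂x) dx + (∂f/∂y) dy + (∂f/∂z) dz. The components of the vector representation are exactly the entries of grad f in Cartesian coordinates:
  ∂f/∂x = -2*x
  ∂f/∂y = 6*y
  ∂f/∂z = 0.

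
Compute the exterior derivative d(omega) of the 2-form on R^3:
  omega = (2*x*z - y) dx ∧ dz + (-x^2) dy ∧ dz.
d(omega) = (1 - 2*x) dx ∧ dy ∧ dz

For a 2-form omega = sum_{i<j} g_{ij} dx_i ∧ dx_j, the exterior derivative is
  d(omega) = sum_{i<j} d(g_{ij}) ∧ dx_i ∧ dx_j = sum_{i<j, k} (∂g_{ij}/∂x_k) dx_k ∧ dx_i ∧ dx_j.
Expand each term, using dx_k ∧ dx_i ∧ dx_j = sgn(permutation) dx_{(a)} ∧ dx_{(b)} ∧ dx_{(c)} with (a < b < c) sorted:
  d(2*x*z - y) includes (∂/∂y)(2*x*z - y) dy = (-1) dy, which multiplied by dx ∧ dz gives (1) dx ∧ dy ∧ dz
  d(-x^2) includes (∂/∂x)(-x^2) dx = (-2*x) dx, which multiplied by dy ∧ dz gives (-2*x) dx ∧ dy ∧ dz
Collecting like 3-forms: d(omega) = (1 - 2*x) dx ∧ dy ∧ dz.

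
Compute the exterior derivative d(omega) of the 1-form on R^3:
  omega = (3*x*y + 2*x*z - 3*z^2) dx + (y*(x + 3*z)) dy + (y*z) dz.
d(omega) = (-3*x + y) dx ∧ dy + (-2*x + 6*z) dx ∧ dz + (-3*y + z) dy ∧ dz

For a 1-form omega = sum_i f_i dx_i, the exterior derivative is
  d(omega) = sum_{i < j} (∂f_j/∂x_i - ∂f_i/∂x_j) dx_i ∧ dx_j.
  coefficient of dx ∧ dy: ∂f_2/∂x - ∂f_1/∂y = ∂(y*(x + 3*z))/∂x - ∂(3*x*y + 2*x*z - 3*z^2)/∂y = -3*x + y
  coefficient of dx ∧ dz: ∂f_3/∂x - ∂f_1/∂z = ∂(y*z)/∂x - ∂(3*x*y + 2*x*z - 3*z^2)/∂z = -2*x + 6*z
  coefficient of dy ∧ dz: ∂f_3/∂y - ∂f_2/∂z = ∂(y*z)/∂y - ∂(y*(x + 3*z))/∂z = -3*y + z
Assembling: d(omega) = (-3*x + y) dx ∧ dy + (-2*x + 6*z) dx ∧ dz + (-3*y + z) dy ∧ dz.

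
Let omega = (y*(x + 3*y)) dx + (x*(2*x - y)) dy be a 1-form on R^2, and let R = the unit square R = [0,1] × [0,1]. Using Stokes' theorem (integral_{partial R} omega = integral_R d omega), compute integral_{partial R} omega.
integral_(partial R) omega = -2

Stokes: integral_partial_R omega = integral_R d omega with d omega = (∂Q/∂x - ∂P/∂y) dx ∧ dy.
  ∂Q/∂x = 4*x - y
  ∂P/∂y = x + 6*y
  integrand = ∂Q/∂x - ∂P/∂y = 3*x - 7*y.
Integrating over R: integral_0^1 integral_0^1 (3*x - 7*y) dx dy = -2.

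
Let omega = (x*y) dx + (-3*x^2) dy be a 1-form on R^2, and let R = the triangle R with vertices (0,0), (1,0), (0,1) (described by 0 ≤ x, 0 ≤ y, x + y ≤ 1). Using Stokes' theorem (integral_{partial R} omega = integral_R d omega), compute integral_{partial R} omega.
integral_(partial R) omega = -7/6

Stokes: integral_partial_R omega = integral_R d omega with d omega = (∂Q/∂x - ∂P/∂y) dx ∧ dy.
  ∂Q/∂x = -6*x
  ∂P/∂y = x
  integrand = ∂Q/∂x - ∂P/∂y = -7*x.
Integrating over R: integral_0^1 integral_0^{1-x} (-7*x) dy dx = -7/6.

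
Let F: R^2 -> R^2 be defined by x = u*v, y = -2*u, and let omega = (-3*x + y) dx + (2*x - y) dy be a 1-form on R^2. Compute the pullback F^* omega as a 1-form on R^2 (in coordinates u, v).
F^* omega = (u*(-3*v^2 - 6*v - 4)) du + (u^2*(-3*v - 2)) dv

Using F^*(f dg) = (f ∘ F) d(g ∘ F), substitute each coordinate x_i by F_i(u, v) in f_i, and replace dx_i by d F_i = (∂F_i/∂u) du + (∂F_i/∂v) dv.
  For the x component: f_1(F) = u*(-3*v - 2); d F_1 = (v) du + (u) dv
  For the y component: f_2(F) = 2*u*(v + 1); d F_2 = (-2) du + (0) dv
Combining and collecting du, dv coefficients:
  coeff of du: u*(-3*v^2 - 6*v - 4)
  coeff of dv: u^2*(-3*v - 2)
F^* omega = (u*(-3*v^2 - 6*v - 4)) du + (u^2*(-3*v - 2)) dv.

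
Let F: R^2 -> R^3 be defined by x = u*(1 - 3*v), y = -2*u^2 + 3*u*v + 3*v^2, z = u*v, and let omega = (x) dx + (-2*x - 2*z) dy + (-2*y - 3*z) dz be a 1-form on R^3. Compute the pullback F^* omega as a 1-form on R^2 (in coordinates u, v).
F^* omega = (-12*u^2*v + 8*u^2 + 12*u*v^2 - 12*u*v + u - 6*v^3) du + (u*(4*u^2 + 12*u*v - 9*u + 18*v^2 - 12*v)) dv

Using F^*(f dg) = (f ∘ F) d(g ∘ F), substitute each coordinate x_i by F_i(u, v) in f_i, and replace dx_i by d F_i = (∂F_i/∂u) du + (∂F_i/∂v) dv.
  For the x component: f_1(F) = u*(1 - 3*v); d F_1 = (1 - 3*v) du + (-3*u) dv
  For the y component: f_2(F) = 2*u*(2*v - 1); d F_2 = (-4*u + 3*v) du + (3*u + 6*v) dv
  For the z component: f_3(F) = 4*u^2 - 9*u*v - 6*v^2; d F_3 = (v) du + (u) dv
Combining and collecting du, dv coefficients:
  coeff of du: -12*u^2*v + 8*u^2 + 12*u*v^2 - 12*u*v + u - 6*v^3
  coeff of dv: u*(4*u^2 + 12*u*v - 9*u + 18*v^2 - 12*v)
F^* omega = (-12*u^2*v + 8*u^2 + 12*u*v^2 - 12*u*v + u - 6*v^3) du + (u*(4*u^2 + 12*u*v - 9*u + 18*v^2 - 12*v)) dv.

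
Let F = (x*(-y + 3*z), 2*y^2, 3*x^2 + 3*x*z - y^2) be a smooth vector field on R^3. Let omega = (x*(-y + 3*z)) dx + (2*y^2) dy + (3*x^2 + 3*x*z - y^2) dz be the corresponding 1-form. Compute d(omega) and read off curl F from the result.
d(omega) = (-2*y) dy ∧ dz + (-3*x - 3*z) dz ∧ dx + (x) dx ∧ dy; curl F = (-2*y, -3*x - 3*z, x)

d omega = sum_{i<j} (∂f_j/∂x_i - ∂f_i/∂x_j) dx_i ∧ dx_j. Under the identification (dy ∧ dz, dz ∧ dx, dx ∧ dy) ↔ (e_x, e_y, e_z), the coefficients are exactly the components of curl F. Compute:
  ∂R/∂y - ∂Q/∂z = (-2*y) - (0) = -2*y
  ∂P/∂z - ∂R/∂x = (3*x) - (6*x + 3*z) = -3*x - 3*z
  ∂Q/∂x - ∂P/∂y = (0) - (-x) = x.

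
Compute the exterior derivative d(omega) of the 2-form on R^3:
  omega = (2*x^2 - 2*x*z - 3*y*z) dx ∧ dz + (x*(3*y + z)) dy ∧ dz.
d(omega) = (3*y + 4*z) dx ∧ dy ∧ dz

For a 2-form omega = sum_{i<j} g_{ij} dx_i ∧ dx_j, the exterior derivative is
  d(omega) = sum_{i<j} d(g_{ij}) ∧ dx_i ∧ dx_j = sum_{i<j, k} (∂g_{ij}/∂x_k) dx_k ∧ dx_i ∧ dx_j.
Expand each term, using dx_k ∧ dx_i ∧ dx_j = sgn(permutation) dx_{(a)} ∧ dx_{(b)} ∧ dx_{(c)} with (a < b < c) sorted:
  d(2*x^2 - 2*x*z - 3*y*z) includes (∂/∂y)(2*x^2 - 2*x*z - 3*y*z) dy = (-3*z) dy, which multiplied by dx ∧ dz gives (3*z) dx ∧ dy ∧ dz
  d(x*(3*y + z)) includes (∂/∂x)(x*(3*y + z)) dx = (3*y + z) dx, which multiplied by dy ∧ dz gives (3*y + z) dx ∧ dy ∧ dz
Collecting like 3-forms: d(omega) = (3*y + 4*z) dx ∧ dy ∧ dz.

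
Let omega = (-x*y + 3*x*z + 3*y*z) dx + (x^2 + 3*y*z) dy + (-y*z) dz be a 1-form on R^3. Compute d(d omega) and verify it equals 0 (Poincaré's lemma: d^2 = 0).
d(d omega) = 0

Step 1: d omega = sum_{i<j} (∂f_j/∂x_i - ∂f_i/∂x_j) dx_i ∧ dx_j:
  coeff of dx ∧ dy: 3*x - 3*z
  coeff of dx ∧ dz: -3*x - 3*y
  coeff of dy ∧ dz: -3*y - z
Step 2: Apply d again to each 2-form coefficient. The only possible 3-form in R^3 is dx ∧ dy ∧ dz, with coefficient
  ∂(coeff of dy∧dz)/∂x - ∂(coeff of dx∧dz)/∂y + ∂(coeff of dx∧dy)/∂z
  = ∂/∂x (-3*y - z) - ∂/∂y (-3*x - 3*y) + ∂/∂z (3*x - 3*z).
Each of these terms simplifies to sums of mixed partials that cancel in pairs. The result is 0 (by equality of mixed partials for smooth functions — Schwarz / Clairaut).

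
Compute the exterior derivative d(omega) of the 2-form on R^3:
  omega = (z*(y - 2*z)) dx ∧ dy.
d(omega) = (y - 4*z) dx ∧ dy ∧ dz

For a 2-form omega = sum_{i<j} g_{ij} dx_i ∧ dx_j, the exterior derivative is
  d(omega) = sum_{i<j} d(g_{ij}) ∧ dx_i ∧ dx_j = sum_{i<j, k} (∂g_{ij}/∂x_k) dx_k ∧ dx_i ∧ dx_j.
Expand each term, using dx_k ∧ dx_i ∧ dx_j = sgn(permutation) dx_{(a)} ∧ dx_{(b)} ∧ dx_{(c)} with (a < b < c) sorted:
  d(z*(y - 2*z)) includes (∂/∂z)(z*(y - 2*z)) dz = (y - 4*z) dz, which multiplied by dx ∧ dy gives (y - 4*z) dx ∧ dy ∧ dz
Collecting like 3-forms: d(omega) = (y - 4*z) dx ∧ dy ∧ dz.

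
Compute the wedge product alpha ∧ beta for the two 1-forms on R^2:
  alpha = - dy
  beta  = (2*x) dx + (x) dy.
alpha ∧ beta = (2*x) dx ∧ dy

Distribute the wedge, using dx_i ∧ dx_j = -dx_j ∧ dx_i and dx_i ∧ dx_i = 0. For each pair (i, j) with i < j, the coefficient of dx_i ∧ dx_j in alpha ∧ beta is (alpha_i * beta_j - alpha_j * beta_i). Collecting: alpha ∧ beta = (2*x) dx ∧ dy.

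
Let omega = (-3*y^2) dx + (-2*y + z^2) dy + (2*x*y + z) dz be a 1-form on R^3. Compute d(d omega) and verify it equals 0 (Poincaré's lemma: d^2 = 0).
d(d omega) = 0

Step 1: d omega = sum_{i<j} (∂f_j/∂x_i - ∂f_i/∂x_j) dx_i ∧ dx_j:
  coeff of dx ∧ dy: 6*y
  coeff of dx ∧ dz: 2*y
  coeff of dy ∧ dz: 2*x - 2*z
Step 2: Apply d again to each 2-form coefficient. The only possible 3-form in R^3 is dx ∧ dy ∧ dz, with coefficient
  ∂(coeff of dy∧dz)/∂x - ∂(coeff of dx∧dz)/∂y + ∂(coeff of dx∧dy)/∂z
  = ∂/∂x (2*x - 2*z) - ∂/∂y (2*y) + ∂/∂z (6*y).
Each of these terms simplifies to sums of mixed partials that cancel in pairs. The result is 0 (by equality of mixed partials for smooth functions — Schwarz / Clairaut).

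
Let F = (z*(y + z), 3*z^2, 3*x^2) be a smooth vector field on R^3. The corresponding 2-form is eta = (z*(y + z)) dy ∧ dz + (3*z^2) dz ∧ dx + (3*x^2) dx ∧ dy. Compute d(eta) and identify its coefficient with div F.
d(eta) = (0) dx ∧ dy ∧ dz; div F = 0

For a 2-form in R^3 of the form above, applying d gives a 3-form with coefficient ∂P/∂x + ∂Q/∂y + ∂R/∂z:
  ∂P/∂x = 0
  ∂Q/∂y = 0
  ∂R/∂z = 0
Sum = 0, which is exactly div F.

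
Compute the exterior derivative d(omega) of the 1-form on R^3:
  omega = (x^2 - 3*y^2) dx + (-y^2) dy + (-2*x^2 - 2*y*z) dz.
d(omega) = (6*y) dx ∧ dy + (-4*x) dx ∧ dz + (-2*z) dy ∧ dz

For a 1-form omega = sum_i f_i dx_i, the exterior derivative is
  d(omega) = sum_{i < j} (∂f_j/∂x_i - ∂f_i/∂x_j) dx_i ∧ dx_j.
  coefficient of dx ∧ dy: ∂f_2/∂x - ∂f_1/∂y = ∂(-y^2)/∂x - ∂(x^2 - 3*y^2)/∂y = 6*y
  coefficient of dx ∧ dz: ∂f_3/∂x - ∂f_1/∂z = ∂(-2*x^2 - 2*y*z)/∂x - ∂(x^2 - 3*y^2)/∂z = -4*x
  coefficient of dy ∧ dz: ∂f_3/∂y - ∂f_2/∂z = ∂(-2*x^2 - 2*y*z)/∂y - ∂(-y^2)/∂z = -2*z
Assembling: d(omega) = (6*y) dx ∧ dy + (-4*x) dx ∧ dz + (-2*z) dy ∧ dz.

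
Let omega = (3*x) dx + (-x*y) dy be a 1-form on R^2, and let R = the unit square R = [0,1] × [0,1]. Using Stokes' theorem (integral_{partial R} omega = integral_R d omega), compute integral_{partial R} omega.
integral_(partial R) omega = -1/2

Stokes: integral_partial_R omega = integral_R d omega with d omega = (∂Q/∂x - ∂P/∂y) dx ∧ dy.
  ∂Q/∂x = -y
  ∂P/∂y = 0
  integrand = ∂Q/∂x - ∂P/∂y = -y.
Integrating over R: integral_0^1 integral_0^1 (-y) dx dy = -1/2.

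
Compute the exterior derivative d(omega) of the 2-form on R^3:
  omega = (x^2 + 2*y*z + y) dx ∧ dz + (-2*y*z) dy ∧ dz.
d(omega) = (-2*z - 1) dx ∧ dy ∧ dz

For a 2-form omega = sum_{i<j} g_{ij} dx_i ∧ dx_j, the exterior derivative is
  d(omega) = sum_{i<j} d(g_{ij}) ∧ dx_i ∧ dx_j = sum_{i<j, k} (∂g_{ij}/∂x_k) dx_k ∧ dx_i ∧ dx_j.
Expand each term, using dx_k ∧ dx_i ∧ dx_j = sgn(permutation) dx_{(a)} ∧ dx_{(b)} ∧ dx_{(c)} with (a < b < c) sorted:
  d(x^2 + 2*y*z + y) includes (∂/∂y)(x^2 + 2*y*z + y) dy = (2*z + 1) dy, which multiplied by dx ∧ dz gives (-2*z - 1) dx ∧ dy ∧ dz
Collecting like 3-forms: d(omega) = (-2*z - 1) dx ∧ dy ∧ dz.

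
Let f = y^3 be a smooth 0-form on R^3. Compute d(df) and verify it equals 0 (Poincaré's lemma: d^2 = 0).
d(df) = 0

Step 1: df = sum_i (∂f/∂x_i) dx_i = (0) dx + (3*y^2) dy + (0) dz.
Step 2: Apply d again. Using the 1-form formula, the coefficient of dx ∧ dy in d(df) is ∂^2 f/∂x ∂y - ∂^2 f/∂y ∂x = (0) - (0) = 0 (equality of mixed partials for smooth f).
Similarly for dx ∧ dz and dy ∧ dz — all coefficients vanish. So d(df) = 0.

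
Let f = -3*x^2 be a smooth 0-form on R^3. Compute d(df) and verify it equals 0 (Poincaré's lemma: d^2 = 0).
d(df) = 0

Step 1: df = sum_i (∂f/∂x_i) dx_i = (-6*x) dx + (0) dy + (0) dz.
Step 2: Apply d again. Using the 1-form formula, the coefficient of dx ∧ dy in d(df) is ∂^2 f/∂x ∂y - ∂^2 f/∂y ∂x = (0) - (0) = 0 (equality of mixed partials for smooth f).
Similarly for dx ∧ dz and dy ∧ dz — all coefficients vanish. So d(df) = 0.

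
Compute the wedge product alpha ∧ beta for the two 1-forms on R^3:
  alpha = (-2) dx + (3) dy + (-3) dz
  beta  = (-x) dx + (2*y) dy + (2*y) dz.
alpha ∧ beta = (3*x - 4*y) dx ∧ dy + (-3*x - 4*y) dx ∧ dz + (12*y) dy ∧ dz

Distribute the wedge, using dx_i ∧ dx_j = -dx_j ∧ dx_i and dx_i ∧ dx_i = 0. For each pair (i, j) with i < j, the coefficient of dx_i ∧ dx_j in alpha ∧ beta is (alpha_i * beta_j - alpha_j * beta_i). Collecting: alpha ∧ beta = (3*x - 4*y) dx ∧ dy + (-3*x - 4*y) dx ∧ dz + (12*y) dy ∧ dz.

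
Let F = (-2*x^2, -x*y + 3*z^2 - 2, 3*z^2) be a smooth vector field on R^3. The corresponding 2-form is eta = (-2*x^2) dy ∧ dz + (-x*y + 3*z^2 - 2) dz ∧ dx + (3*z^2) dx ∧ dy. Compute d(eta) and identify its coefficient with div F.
d(eta) = (-5*x + 6*z) dx ∧ dy ∧ dz; div F = -5*x + 6*z

For a 2-form in R^3 of the form above, applying d gives a 3-form with coefficient ∂P/∂x + ∂Q/∂y + ∂R/∂z:
  ∂P/∂x = -4*x
  ∂Q/∂y = -x
  ∂R/∂z = 6*z
Sum = -5*x + 6*z, which is exactly div F.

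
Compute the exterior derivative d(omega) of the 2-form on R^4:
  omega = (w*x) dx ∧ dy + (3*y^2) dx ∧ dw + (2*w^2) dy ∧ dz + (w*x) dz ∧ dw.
d(omega) = (x - 6*y) dx ∧ dy ∧ dw + (4*w) dy ∧ dz ∧ dw + (w) dx ∧ dz ∧ dw

For a 2-form omega = sum_{i<j} g_{ij} dx_i ∧ dx_j, the exterior derivative is
  d(omega) = sum_{i<j} d(g_{ij}) ∧ dx_i ∧ dx_j = sum_{i<j, k} (∂g_{ij}/∂x_k) dx_k ∧ dx_i ∧ dx_j.
Expand each term, using dx_k ∧ dx_i ∧ dx_j = sgn(permutation) dx_{(a)} ∧ dx_{(b)} ∧ dx_{(c)} with (a < b < c) sorted:
  d(w*x) includes (∂/∂w)(w*x) dw = (x) dw, which multiplied by dx ∧ dy gives (x) dx ∧ dy ∧ dw
  d(3*y^2) includes (∂/∂y)(3*y^2) dy = (6*y) dy, which multiplied by dx ∧ dw gives (-6*y) dx ∧ dy ∧ dw
  d(2*w^2) includes (∂/∂w)(2*w^2) dw = (4*w) dw, which multiplied by dy ∧ dz gives (4*w) dy ∧ dz ∧ dw
  d(w*x) includes (∂/∂x)(w*x) dx = (w) dx, which multiplied by dz ∧ dw gives (w) dx ∧ dz ∧ dw
Collecting like 3-forms: d(omega) = (x - 6*y) dx ∧ dy ∧ dw + (4*w) dy ∧ dz ∧ dw + (w) dx ∧ dz ∧ dw.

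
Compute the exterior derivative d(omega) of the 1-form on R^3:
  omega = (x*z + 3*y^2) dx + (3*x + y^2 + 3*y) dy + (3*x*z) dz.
d(omega) = (3 - 6*y) dx ∧ dy + (-x + 3*z) dx ∧ dz

For a 1-form omega = sum_i f_i dx_i, the exterior derivative is
  d(omega) = sum_{i < j} (∂f_j/∂x_i - ∂f_i/∂x_j) dx_i ∧ dx_j.
  coefficient of dx ∧ dy: ∂f_2/∂x - ∂f_1/∂y = ∂(3*x + y^2 + 3*y)/∂x - ∂(x*z + 3*y^2)/∂y = 3 - 6*y
  coefficient of dx ∧ dz: ∂f_3/∂x - ∂f_1/∂z = ∂(3*x*z)/∂x - ∂(x*z + 3*y^2)/∂z = -x + 3*z
Assembling: d(omega) = (3 - 6*y) dx ∧ dy + (-x + 3*z) dx ∧ dz.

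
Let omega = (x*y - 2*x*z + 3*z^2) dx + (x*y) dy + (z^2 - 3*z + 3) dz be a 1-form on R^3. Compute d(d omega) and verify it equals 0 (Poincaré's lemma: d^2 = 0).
d(d omega) = 0

Step 1: d omega = sum_{i<j} (∂f_j/∂x_i - ∂f_i/∂x_j) dx_i ∧ dx_j:
  coeff of dx ∧ dy: -x + y
  coeff of dx ∧ dz: 2*x - 6*z
  coeff of dy ∧ dz: 0
Step 2: Apply d again to each 2-form coefficient. The only possible 3-form in R^3 is dx ∧ dy ∧ dz, with coefficient
  ∂(coeff of dy∧dz)/∂x - ∂(coeff of dx∧dz)/∂y + ∂(coeff of dx∧dy)/∂z
  = ∂/∂x (0) - ∂/∂y (2*x - 6*z) + ∂/∂z (-x + y).
Each of these terms simplifies to sums of mixed partials that cancel in pairs. The result is 0 (by equality of mixed partials for smooth functions — Schwarz / Clairaut).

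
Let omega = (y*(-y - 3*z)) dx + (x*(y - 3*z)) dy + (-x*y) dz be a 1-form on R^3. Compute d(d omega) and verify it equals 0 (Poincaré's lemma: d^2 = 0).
d(d omega) = 0

Step 1: d omega = sum_{i<j} (∂f_j/∂x_i - ∂f_i/∂x_j) dx_i ∧ dx_j:
  coeff of dx ∧ dy: 3*y
  coeff of dx ∧ dz: 2*y
  coeff of dy ∧ dz: 2*x
Step 2: Apply d again to each 2-form coefficient. The only possible 3-form in R^3 is dx ∧ dy ∧ dz, with coefficient
  ∂(coeff of dy∧dz)/∂x - ∂(coeff of dx∧dz)/∂y + ∂(coeff of dx∧dy)/∂z
  = ∂/∂x (2*x) - ∂/∂y (2*y) + ∂/∂z (3*y).
Each of these terms simplifies to sums of mixed partials that cancel in pairs. The result is 0 (by equality of mixed partials for smooth functions — Schwarz / Clairaut).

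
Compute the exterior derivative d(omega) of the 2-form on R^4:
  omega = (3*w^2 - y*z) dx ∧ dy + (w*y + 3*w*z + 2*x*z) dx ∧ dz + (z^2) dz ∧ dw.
d(omega) = (-w - y) dx ∧ dy ∧ dz + (6*w) dx ∧ dy ∧ dw + (y + 3*z) dx ∧ dz ∧ dw

For a 2-form omega = sum_{i<j} g_{ij} dx_i ∧ dx_j, the exterior derivative is
  d(omega) = sum_{i<j} d(g_{ij}) ∧ dx_i ∧ dx_j = sum_{i<j, k} (∂g_{ij}/∂x_k) dx_k ∧ dx_i ∧ dx_j.
Expand each term, using dx_k ∧ dx_i ∧ dx_j = sgn(permutation) dx_{(a)} ∧ dx_{(b)} ∧ dx_{(c)} with (a < b < c) sorted:
  d(3*w^2 - y*z) includes (∂/∂z)(3*w^2 - y*z) dz = (-y) dz, which multiplied by dx ∧ dy gives (-y) dx ∧ dy ∧ dz
  d(3*w^2 - y*z) includes (∂/∂w)(3*w^2 - y*z) dw = (6*w) dw, which multiplied by dx ∧ dy gives (6*w) dx ∧ dy ∧ dw
  d(w*y + 3*w*z + 2*x*z) includes (∂/∂y)(w*y + 3*w*z + 2*x*z) dy = (w) dy, which multiplied by dx ∧ dz gives (-w) dx ∧ dy ∧ dz
  d(w*y + 3*w*z + 2*x*z) includes (∂/∂w)(w*y + 3*w*z + 2*x*z) dw = (y + 3*z) dw, which multiplied by dx ∧ dz gives (y + 3*z) dx ∧ dz ∧ dw
Collecting like 3-forms: d(omega) = (-w - y) dx ∧ dy ∧ dz + (6*w) dx ∧ dy ∧ dw + (y + 3*z) dx ∧ dz ∧ dw.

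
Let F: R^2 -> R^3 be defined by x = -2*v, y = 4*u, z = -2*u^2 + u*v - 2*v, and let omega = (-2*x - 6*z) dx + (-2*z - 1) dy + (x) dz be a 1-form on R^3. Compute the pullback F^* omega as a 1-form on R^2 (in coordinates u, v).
F^* omega = (16*u^2 - 2*v^2 + 16*v - 4) du + (-24*u^2 + 10*u*v - 28*v) dv

Using F^*(f dg) = (f ∘ F) d(g ∘ F), substitute each coordinate x_i by F_i(u, v) in f_i, and replace dx_i by d F_i = (∂F_i/∂u) du + (∂F_i/∂v) dv.
  For the x component: f_1(F) = 12*u^2 - 6*u*v + 16*v; d F_1 = (0) du + (-2) dv
  For the y component: f_2(F) = 4*u^2 - 2*u*v + 4*v - 1; d F_2 = (4) du + (0) dv
  For the z component: f_3(F) = -2*v; d F_3 = (-4*u + v) du + (u - 2) dv
Combining and collecting du, dv coefficients:
  coeff of du: 16*u^2 - 2*v^2 + 16*v - 4
  coeff of dv: -24*u^2 + 10*u*v - 28*v
F^* omega = (16*u^2 - 2*v^2 + 16*v - 4) du + (-24*u^2 + 10*u*v - 28*v) dv.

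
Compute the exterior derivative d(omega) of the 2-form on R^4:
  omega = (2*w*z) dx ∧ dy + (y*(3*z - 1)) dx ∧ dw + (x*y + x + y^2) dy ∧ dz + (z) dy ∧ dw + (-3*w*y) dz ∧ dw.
d(omega) = (2*w + y + 1) dx ∧ dy ∧ dz + (1 - z) dx ∧ dy ∧ dw + (-3*y) dx ∧ dz ∧ dw + (-3*w - 1) dy ∧ dz ∧ dw

For a 2-form omega = sum_{i<j} g_{ij} dx_i ∧ dx_j, the exterior derivative is
  d(omega) = sum_{i<j} d(g_{ij}) ∧ dx_i ∧ dx_j = sum_{i<j, k} (∂g_{ij}/∂x_k) dx_k ∧ dx_i ∧ dx_j.
Expand each term, using dx_k ∧ dx_i ∧ dx_j = sgn(permutation) dx_{(a)} ∧ dx_{(b)} ∧ dx_{(c)} with (a < b < c) sorted:
  d(2*w*z) includes (∂/∂z)(2*w*z) dz = (2*w) dz, which multiplied by dx ∧ dy gives (2*w) dx ∧ dy ∧ dz
  d(2*w*z) includes (∂/∂w)(2*w*z) dw = (2*z) dw, which multiplied by dx ∧ dy gives (2*z) dx ∧ dy ∧ dw
  d(y*(3*z - 1)) includes (∂/∂y)(y*(3*z - 1)) dy = (3*z - 1) dy, which multiplied by dx ∧ dw gives (1 - 3*z) dx ∧ dy ∧ dw
  d(y*(3*z - 1)) includes (∂/∂z)(y*(3*z - 1)) dz = (3*y) dz, which multiplied by dx ∧ dw gives (-3*y) dx ∧ dz ∧ dw
  d(x*y + x + y^2) includes (∂/∂x)(x*y + x + y^2) dx = (y + 1) dx, which multiplied by dy ∧ dz gives (y + 1) dx ∧ dy ∧ dz
  d(z) includes (∂/∂z)(z) dz = (1) dz, which multiplied by dy ∧ dw gives (-1) dy ∧ dz ∧ dw
  d(-3*w*y) includes (∂/∂y)(-3*w*y) dy = (-3*w) dy, which multiplied by dz ∧ dw gives (-3*w) dy ∧ dz ∧ dw
Collecting like 3-forms: d(omega) = (2*w + y + 1) dx ∧ dy ∧ dz + (1 - z) dx ∧ dy ∧ dw + (-3*y) dx ∧ dz ∧ dw + (-3*w - 1) dy ∧ dz ∧ dw.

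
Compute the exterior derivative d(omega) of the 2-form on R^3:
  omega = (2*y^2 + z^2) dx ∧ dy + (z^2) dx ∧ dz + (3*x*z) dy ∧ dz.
d(omega) = (5*z) dx ∧ dy ∧ dz

For a 2-form omega = sum_{i<j} g_{ij} dx_i ∧ dx_j, the exterior derivative is
  d(omega) = sum_{i<j} d(g_{ij}) ∧ dx_i ∧ dx_j = sum_{i<j, k} (∂g_{ij}/∂x_k) dx_k ∧ dx_i ∧ dx_j.
Expand each term, using dx_k ∧ dx_i ∧ dx_j = sgn(permutation) dx_{(a)} ∧ dx_{(b)} ∧ dx_{(c)} with (a < b < c) sorted:
  d(2*y^2 + z^2) includes (∂/∂z)(2*y^2 + z^2) dz = (2*z) dz, which multiplied by dx ∧ dy gives (2*z) dx ∧ dy ∧ dz
  d(3*x*z) includes (∂/∂x)(3*x*z) dx = (3*z) dx, which multiplied by dy ∧ dz gives (3*z) dx ∧ dy ∧ dz
Collecting like 3-forms: d(omega) = (5*z) dx ∧ dy ∧ dz.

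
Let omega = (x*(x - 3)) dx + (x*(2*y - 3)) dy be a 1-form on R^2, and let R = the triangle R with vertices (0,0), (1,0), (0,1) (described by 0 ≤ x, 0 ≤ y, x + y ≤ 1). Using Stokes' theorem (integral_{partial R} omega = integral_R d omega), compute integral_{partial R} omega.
integral_(partial R) omega = -7/6

Stokes: integral_partial_R omega = integral_R d omega with d omega = (∂Q/∂x - ∂P/∂y) dx ∧ dy.
  ∂Q/∂x = 2*y - 3
  ∂P/∂y = 0
  integrand = ∂Q/∂x - ∂P/∂y = 2*y - 3.
Integrating over R: integral_0^1 integral_0^{1-x} (2*y - 3) dy dx = -7/6.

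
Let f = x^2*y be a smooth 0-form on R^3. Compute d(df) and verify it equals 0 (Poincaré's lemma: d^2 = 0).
d(df) = 0

Step 1: df = sum_i (∂f/∂x_i) dx_i = (2*x*y) dx + (x^2) dy + (0) dz.
Step 2: Apply d again. Using the 1-form formula, the coefficient of dx ∧ dy in d(df) is ∂^2 f/∂x ∂y - ∂^2 f/∂y ∂x = (2*x) - (2*x) = 0 (equality of mixed partials for smooth f).
Similarly for dx ∧ dz and dy ∧ dz — all coefficients vanish. So d(df) = 0.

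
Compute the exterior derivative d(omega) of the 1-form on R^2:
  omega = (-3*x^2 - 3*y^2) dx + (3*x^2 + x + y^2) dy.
d(omega) = (6*x + 6*y + 1) dx ∧ dy

For a 1-form omega = sum_i f_i dx_i, the exterior derivative is
  d(omega) = sum_{i < j} (∂f_j/∂x_i - ∂f_i/∂x_j) dx_i ∧ dx_j.
  coefficient of dx ∧ dy: ∂f_2/∂x - ∂f_1/∂y = ∂(3*x^2 + x + y^2)/∂x - ∂(-3*x^2 - 3*y^2)/∂y = 6*x + 6*y + 1
Assembling: d(omega) = (6*x + 6*y + 1) dx ∧ dy.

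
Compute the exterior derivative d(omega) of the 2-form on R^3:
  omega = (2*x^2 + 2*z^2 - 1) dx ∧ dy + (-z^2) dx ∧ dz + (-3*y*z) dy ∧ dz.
d(omega) = (4*z) dx ∧ dy ∧ dz

For a 2-form omega = sum_{i<j} g_{ij} dx_i ∧ dx_j, the exterior derivative is
  d(omega) = sum_{i<j} d(g_{ij}) ∧ dx_i ∧ dx_j = sum_{i<j, k} (∂g_{ij}/∂x_k) dx_k ∧ dx_i ∧ dx_j.
Expand each term, using dx_k ∧ dx_i ∧ dx_j = sgn(permutation) dx_{(a)} ∧ dx_{(b)} ∧ dx_{(c)} with (a < b < c) sorted:
  d(2*x^2 + 2*z^2 - 1) includes (∂/∂z)(2*x^2 + 2*z^2 - 1) dz = (4*z) dz, which multiplied by dx ∧ dy gives (4*z) dx ∧ dy ∧ dz
Collecting like 3-forms: d(omega) = (4*z) dx ∧ dy ∧ dz.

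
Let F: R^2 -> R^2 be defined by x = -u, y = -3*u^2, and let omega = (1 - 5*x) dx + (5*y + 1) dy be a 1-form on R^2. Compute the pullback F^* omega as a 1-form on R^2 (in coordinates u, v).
F^* omega = (90*u^3 - 11*u - 1) du

Using F^*(f dg) = (f ∘ F) d(g ∘ F), substitute each coordinate x_i by F_i(u, v) in f_i, and replace dx_i by d F_i = (∂F_i/∂u) du + (∂F_i/∂v) dv.
  For the x component: f_1(F) = 5*u + 1; d F_1 = (-1) du + (0) dv
  For the y component: f_2(F) = 1 - 15*u^2; d F_2 = (-6*u) du + (0) dv
Combining and collecting du, dv coefficients:
  coeff of du: 90*u^3 - 11*u - 1
  coeff of dv: 0
F^* omega = (90*u^3 - 11*u - 1) du.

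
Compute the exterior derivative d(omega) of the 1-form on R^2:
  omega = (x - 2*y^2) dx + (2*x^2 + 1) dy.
d(omega) = (4*x + 4*y) dx ∧ dy

For a 1-form omega = sum_i f_i dx_i, the exterior derivative is
  d(omega) = sum_{i < j} (∂f_j/∂x_i - ∂f_i/∂x_j) dx_i ∧ dx_j.
  coefficient of dx ∧ dy: ∂f_2/∂x - ∂f_1/∂y = ∂(2*x^2 + 1)/∂x - ∂(x - 2*y^2)/∂y = 4*x + 4*y
Assembling: d(omega) = (4*x + 4*y) dx ∧ dy.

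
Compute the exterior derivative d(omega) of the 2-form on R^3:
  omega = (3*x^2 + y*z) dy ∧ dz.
d(omega) = (6*x) dx ∧ dy ∧ dz

For a 2-form omega = sum_{i<j} g_{ij} dx_i ∧ dx_j, the exterior derivative is
  d(omega) = sum_{i<j} d(g_{ij}) ∧ dx_i ∧ dx_j = sum_{i<j, k} (∂g_{ij}/∂x_k) dx_k ∧ dx_i ∧ dx_j.
Expand each term, using dx_k ∧ dx_i ∧ dx_j = sgn(permutation) dx_{(a)} ∧ dx_{(b)} ∧ dx_{(c)} with (a < b < c) sorted:
  d(3*x^2 + y*z) includes (∂/∂x)(3*x^2 + y*z) dx = (6*x) dx, which multiplied by dy ∧ dz gives (6*x) dx ∧ dy ∧ dz
Collecting like 3-forms: d(omega) = (6*x) dx ∧ dy ∧ dz.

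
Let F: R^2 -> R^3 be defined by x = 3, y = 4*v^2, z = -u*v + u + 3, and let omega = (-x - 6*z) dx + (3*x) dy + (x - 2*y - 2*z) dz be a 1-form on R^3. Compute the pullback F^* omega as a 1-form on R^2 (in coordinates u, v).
F^* omega = (-2*u*v^2 + 4*u*v - 2*u + 8*v^3 - 8*v^2 + 3*v - 3) du + (-2*u^2*v + 2*u^2 + 8*u*v^2 + 3*u + 72*v) dv

Using F^*(f dg) = (f ∘ F) d(g ∘ F), substitute each coordinate x_i by F_i(u, v) in f_i, and replace dx_i by d F_i = (∂F_i/∂u) du + (∂F_i/∂v) dv.
  For the x component: f_1(F) = 6*u*v - 6*u - 21; d F_1 = (0) du + (0) dv
  For the y component: f_2(F) = 9; d F_2 = (0) du + (8*v) dv
  For the z component: f_3(F) = 2*u*v - 2*u - 8*v^2 - 3; d F_3 = (1 - v) du + (-u) dv
Combining and collecting du, dv coefficients:
  coeff of du: -2*u*v^2 + 4*u*v - 2*u + 8*v^3 - 8*v^2 + 3*v - 3
  coeff of dv: -2*u^2*v + 2*u^2 + 8*u*v^2 + 3*u + 72*v
F^* omega = (-2*u*v^2 + 4*u*v - 2*u + 8*v^3 - 8*v^2 + 3*v - 3) du + (-2*u^2*v + 2*u^2 + 8*u*v^2 + 3*u + 72*v) dv.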